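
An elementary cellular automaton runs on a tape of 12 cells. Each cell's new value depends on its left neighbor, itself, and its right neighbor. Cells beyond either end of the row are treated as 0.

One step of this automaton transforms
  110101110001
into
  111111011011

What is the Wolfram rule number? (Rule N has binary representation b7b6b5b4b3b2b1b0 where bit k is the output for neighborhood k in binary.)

position 6: 111 → 0  (bit 7 = 0)
position 1: 110 → 1  (bit 6 = 1)
position 2: 101 → 1  (bit 5 = 1)
position 8: 100 → 1  (bit 4 = 1)
position 0: 011 → 1  (bit 3 = 1)
position 3: 010 → 1  (bit 2 = 1)
position 10: 001 → 1  (bit 1 = 1)
position 9: 000 → 0  (bit 0 = 0)
bits b7..b0 = 01111110 = 126

126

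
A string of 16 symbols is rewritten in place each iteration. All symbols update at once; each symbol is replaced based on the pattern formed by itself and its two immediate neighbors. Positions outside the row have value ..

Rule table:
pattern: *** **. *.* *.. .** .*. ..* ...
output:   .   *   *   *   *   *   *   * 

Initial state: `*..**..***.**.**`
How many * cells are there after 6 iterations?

5

********.*******
*......***.....*
********.*******  (repeats iteration 1; period 2)
iteration 6: *......***.....*
count of *: 5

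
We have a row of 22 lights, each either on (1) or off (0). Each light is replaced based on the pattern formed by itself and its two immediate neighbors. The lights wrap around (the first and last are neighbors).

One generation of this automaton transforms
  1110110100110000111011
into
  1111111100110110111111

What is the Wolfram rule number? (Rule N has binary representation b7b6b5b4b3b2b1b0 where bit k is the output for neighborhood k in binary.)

position 0: 111 → 1  (bit 7 = 1)
position 2: 110 → 1  (bit 6 = 1)
position 3: 101 → 1  (bit 5 = 1)
position 8: 100 → 0  (bit 4 = 0)
position 4: 011 → 1  (bit 3 = 1)
position 7: 010 → 1  (bit 2 = 1)
position 9: 001 → 0  (bit 1 = 0)
position 13: 000 → 1  (bit 0 = 1)
bits b7..b0 = 11101101 = 237

237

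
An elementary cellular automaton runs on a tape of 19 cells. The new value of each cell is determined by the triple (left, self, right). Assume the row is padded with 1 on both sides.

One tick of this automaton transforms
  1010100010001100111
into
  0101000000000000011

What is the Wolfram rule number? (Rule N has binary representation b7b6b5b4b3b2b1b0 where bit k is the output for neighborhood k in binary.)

position 17: 111 → 1  (bit 7 = 1)
position 0: 110 → 0  (bit 6 = 0)
position 1: 101 → 1  (bit 5 = 1)
position 5: 100 → 0  (bit 4 = 0)
position 12: 011 → 0  (bit 3 = 0)
position 2: 010 → 0  (bit 2 = 0)
position 7: 001 → 0  (bit 1 = 0)
position 6: 000 → 0  (bit 0 = 0)
bits b7..b0 = 10100000 = 160

160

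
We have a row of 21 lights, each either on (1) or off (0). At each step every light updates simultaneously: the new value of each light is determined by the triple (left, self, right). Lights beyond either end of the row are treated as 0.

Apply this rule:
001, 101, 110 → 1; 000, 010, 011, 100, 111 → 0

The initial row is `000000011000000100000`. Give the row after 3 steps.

000000101000001000000
000001010000010000000
000010100000100000000

000010100000100000000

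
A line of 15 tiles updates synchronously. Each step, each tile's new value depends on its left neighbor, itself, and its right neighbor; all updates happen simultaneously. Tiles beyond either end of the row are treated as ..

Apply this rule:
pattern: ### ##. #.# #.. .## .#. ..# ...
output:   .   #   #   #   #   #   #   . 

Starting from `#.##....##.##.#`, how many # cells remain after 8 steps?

8

#####..########
#...####......#
##.##..##....##
##########..###
#........####.#
##......##..###
###....######.#
#.##..##....###
count of #: 8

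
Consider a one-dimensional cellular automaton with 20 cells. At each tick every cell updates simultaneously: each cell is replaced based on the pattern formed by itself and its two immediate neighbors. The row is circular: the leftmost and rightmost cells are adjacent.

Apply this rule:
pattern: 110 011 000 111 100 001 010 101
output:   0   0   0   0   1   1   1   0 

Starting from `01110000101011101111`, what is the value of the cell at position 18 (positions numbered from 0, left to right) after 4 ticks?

00001001101000000000
00011110001100000000
00100001010010000000
01110011011111000000
position 18 holds 0

0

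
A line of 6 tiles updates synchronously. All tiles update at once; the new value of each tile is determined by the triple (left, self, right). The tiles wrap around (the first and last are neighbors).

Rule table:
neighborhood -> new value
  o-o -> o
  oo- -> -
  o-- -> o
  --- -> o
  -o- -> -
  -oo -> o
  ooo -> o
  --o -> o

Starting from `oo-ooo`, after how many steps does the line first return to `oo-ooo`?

6

o-oooo
-ooooo
ooooo-
oooo-o
ooo-oo
oo-ooo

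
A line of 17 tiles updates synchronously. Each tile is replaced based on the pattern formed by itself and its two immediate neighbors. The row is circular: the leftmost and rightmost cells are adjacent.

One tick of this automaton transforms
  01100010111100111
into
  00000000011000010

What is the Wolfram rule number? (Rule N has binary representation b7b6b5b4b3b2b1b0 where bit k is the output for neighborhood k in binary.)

128

position 9: 111 → 1  (bit 7 = 1)
position 2: 110 → 0  (bit 6 = 0)
position 0: 101 → 0  (bit 5 = 0)
position 3: 100 → 0  (bit 4 = 0)
position 1: 011 → 0  (bit 3 = 0)
position 6: 010 → 0  (bit 2 = 0)
position 5: 001 → 0  (bit 1 = 0)
position 4: 000 → 0  (bit 0 = 0)
bits b7..b0 = 10000000 = 128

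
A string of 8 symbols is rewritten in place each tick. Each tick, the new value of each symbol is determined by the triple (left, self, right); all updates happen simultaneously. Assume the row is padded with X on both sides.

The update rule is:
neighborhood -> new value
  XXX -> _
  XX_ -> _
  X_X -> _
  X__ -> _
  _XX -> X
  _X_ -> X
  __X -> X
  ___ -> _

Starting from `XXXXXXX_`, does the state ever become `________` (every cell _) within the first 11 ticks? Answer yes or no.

yes

________
all cells are _ at tick 1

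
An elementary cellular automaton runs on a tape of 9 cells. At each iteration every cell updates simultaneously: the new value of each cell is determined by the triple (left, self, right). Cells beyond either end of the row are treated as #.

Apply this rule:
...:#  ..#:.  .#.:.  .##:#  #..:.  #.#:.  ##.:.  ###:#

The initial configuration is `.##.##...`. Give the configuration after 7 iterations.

.###.....

.#..#..#.
.........
.#######.
.######..
.#####...
.####..#.
.###.....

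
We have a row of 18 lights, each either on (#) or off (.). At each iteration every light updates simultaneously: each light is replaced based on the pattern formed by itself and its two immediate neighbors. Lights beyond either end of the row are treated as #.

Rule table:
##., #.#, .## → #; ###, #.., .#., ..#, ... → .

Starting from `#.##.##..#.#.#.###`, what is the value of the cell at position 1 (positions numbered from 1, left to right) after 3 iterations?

.

#######...#.#.##..
......#....#.###..
............##.#..
position 1 holds .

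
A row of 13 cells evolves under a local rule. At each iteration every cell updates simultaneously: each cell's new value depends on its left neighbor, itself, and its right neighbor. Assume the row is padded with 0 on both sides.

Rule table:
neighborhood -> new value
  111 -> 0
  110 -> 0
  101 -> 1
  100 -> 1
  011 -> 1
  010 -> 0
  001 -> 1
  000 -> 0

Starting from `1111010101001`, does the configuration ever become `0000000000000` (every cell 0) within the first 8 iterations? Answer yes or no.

no

iteration 1: 1000101010110
iteration 2: 0101010101101
iteration 3: 1010101011010
iteration 4: 0101010110101
iteration 5: 1010101101010
iteration 6: 0101011010101
iteration 7: 1010110101010
iteration 8: 0101101010101
iteration 8 is 0101101010101, still not uniform 0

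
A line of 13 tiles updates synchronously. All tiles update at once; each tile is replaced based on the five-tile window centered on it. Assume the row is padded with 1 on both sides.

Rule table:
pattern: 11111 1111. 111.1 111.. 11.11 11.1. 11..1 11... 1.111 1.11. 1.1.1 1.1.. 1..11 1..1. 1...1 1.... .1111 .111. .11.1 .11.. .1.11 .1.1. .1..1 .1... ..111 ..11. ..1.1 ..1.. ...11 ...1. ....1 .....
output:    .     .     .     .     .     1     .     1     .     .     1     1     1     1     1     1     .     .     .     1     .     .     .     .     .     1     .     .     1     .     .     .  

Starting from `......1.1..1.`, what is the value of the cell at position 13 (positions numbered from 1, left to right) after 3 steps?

step 1: 11......1.1..
step 2: ..11......1.1
step 3: .11111.......
position 13 holds .

.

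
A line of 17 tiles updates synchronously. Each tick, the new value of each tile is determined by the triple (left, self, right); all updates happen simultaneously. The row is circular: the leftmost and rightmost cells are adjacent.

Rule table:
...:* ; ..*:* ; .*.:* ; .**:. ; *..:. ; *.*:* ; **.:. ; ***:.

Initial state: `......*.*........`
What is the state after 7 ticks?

*********.*******
.........*.......
**********.******
..........*......
***********.*****
...........*.....
************.****

************.****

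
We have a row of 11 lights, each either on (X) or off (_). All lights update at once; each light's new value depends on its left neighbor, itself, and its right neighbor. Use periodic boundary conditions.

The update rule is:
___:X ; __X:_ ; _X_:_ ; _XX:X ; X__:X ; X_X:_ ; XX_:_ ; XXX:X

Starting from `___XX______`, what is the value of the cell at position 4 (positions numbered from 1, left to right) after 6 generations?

_

generation 1: XX_X_XXXXXX
generation 2: X____XXXXXX
generation 3: _XXX_XXXXXX
generation 4: _XX__XXXXX_
generation 5: _X_X_XXXX_X
generation 6: _____XXX___
position 4 holds _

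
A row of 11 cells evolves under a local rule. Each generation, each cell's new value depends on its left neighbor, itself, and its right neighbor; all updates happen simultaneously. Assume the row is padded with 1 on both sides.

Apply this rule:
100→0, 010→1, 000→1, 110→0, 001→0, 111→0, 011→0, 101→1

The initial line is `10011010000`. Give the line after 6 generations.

00000110110
01110001001
10000101000
00110111010
00001000111
01101010000

01101010000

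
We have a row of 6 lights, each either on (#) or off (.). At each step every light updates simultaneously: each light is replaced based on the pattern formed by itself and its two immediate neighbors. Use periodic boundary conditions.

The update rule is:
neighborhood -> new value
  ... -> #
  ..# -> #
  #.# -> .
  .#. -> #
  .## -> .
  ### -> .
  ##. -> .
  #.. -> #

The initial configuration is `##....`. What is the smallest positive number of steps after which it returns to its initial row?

step 1: ..####
step 2: ##....

2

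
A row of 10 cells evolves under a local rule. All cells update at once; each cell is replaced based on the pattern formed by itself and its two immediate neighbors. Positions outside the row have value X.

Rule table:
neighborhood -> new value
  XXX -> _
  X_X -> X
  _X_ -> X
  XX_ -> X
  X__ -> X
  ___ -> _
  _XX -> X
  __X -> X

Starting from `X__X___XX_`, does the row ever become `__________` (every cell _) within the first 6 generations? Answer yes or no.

yes

XXXXX_XXXX
____XXX___
X__XX_XX_X
XXXXXXXXXX
__________
all cells are _ at generation 5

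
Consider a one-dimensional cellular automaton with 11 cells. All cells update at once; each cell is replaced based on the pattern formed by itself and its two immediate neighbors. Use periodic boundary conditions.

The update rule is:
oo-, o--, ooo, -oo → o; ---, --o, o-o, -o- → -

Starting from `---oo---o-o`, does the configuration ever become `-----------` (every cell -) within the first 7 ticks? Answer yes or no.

o--ooo-----
-o-oooo----
---ooooo---
---oooooo--
---ooooooo-
---oooooooo
o--oooooooo
tick 7 is o--oooooooo, still not uniform -

no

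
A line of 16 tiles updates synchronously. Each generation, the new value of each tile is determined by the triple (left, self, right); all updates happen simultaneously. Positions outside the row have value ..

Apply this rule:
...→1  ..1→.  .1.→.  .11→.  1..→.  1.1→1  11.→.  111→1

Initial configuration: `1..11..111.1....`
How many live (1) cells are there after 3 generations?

........1.1..111
1111111..1....1.
.11111.....11...
count of 1: 7

7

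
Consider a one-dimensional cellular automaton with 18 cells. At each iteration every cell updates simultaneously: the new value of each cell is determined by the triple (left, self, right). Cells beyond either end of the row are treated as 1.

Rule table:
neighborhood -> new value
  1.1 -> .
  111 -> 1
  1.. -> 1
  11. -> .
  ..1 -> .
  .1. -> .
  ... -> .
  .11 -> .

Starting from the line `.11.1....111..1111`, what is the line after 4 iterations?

..1.....1......1..

iteration 1: .....1....1.1..111
iteration 2: 1.....1......1..11
iteration 3: .1.....1......1..1
iteration 4: ..1.....1......1..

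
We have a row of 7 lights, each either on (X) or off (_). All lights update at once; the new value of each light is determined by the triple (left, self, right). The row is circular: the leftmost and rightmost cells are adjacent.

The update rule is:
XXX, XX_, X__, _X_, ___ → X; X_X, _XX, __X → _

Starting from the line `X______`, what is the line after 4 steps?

step 1: XXXXXX_
step 2: _XXXXX_
step 3: __XXXXX
step 4: X__XXXX

X__XXXX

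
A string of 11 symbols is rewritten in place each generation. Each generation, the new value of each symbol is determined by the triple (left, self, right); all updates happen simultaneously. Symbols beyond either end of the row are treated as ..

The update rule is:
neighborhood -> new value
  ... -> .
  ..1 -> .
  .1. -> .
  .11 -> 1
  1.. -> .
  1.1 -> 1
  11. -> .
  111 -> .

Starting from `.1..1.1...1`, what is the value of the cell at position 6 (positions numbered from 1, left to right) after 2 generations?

.

.....1.....
...........
position 6 holds .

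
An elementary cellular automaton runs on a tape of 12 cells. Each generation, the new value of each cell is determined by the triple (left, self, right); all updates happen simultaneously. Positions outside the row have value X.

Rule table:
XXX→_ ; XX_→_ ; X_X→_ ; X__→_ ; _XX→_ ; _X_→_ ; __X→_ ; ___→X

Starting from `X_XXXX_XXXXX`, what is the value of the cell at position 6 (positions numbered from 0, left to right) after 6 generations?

____________
_XXXXXXXXXX_
____________  (repeats generation 1; period 2)
generation 6: _XXXXXXXXXX_
position 6 holds X

X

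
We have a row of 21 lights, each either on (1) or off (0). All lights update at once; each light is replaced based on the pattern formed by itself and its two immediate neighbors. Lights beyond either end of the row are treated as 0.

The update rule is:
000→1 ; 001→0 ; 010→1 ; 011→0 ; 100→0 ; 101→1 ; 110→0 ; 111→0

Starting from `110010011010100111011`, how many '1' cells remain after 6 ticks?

7

000010000111100000100
111010110000001110101
000111000111100001111
110000010000001100000
000111010111100001111
110000111000001100000
count of 1: 7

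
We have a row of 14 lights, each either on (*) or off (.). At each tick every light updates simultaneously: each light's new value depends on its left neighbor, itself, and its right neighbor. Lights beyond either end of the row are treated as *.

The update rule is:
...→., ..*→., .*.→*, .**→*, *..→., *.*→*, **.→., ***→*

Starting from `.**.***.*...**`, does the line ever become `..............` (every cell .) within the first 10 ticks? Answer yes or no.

no

**.***.**...**
*.***.**....**
.***.**.....**
***.**......**
**.**.......**
*.**........**
.**.........**
**..........**
*...........**
............**
tick 10 is ............**, still not uniform .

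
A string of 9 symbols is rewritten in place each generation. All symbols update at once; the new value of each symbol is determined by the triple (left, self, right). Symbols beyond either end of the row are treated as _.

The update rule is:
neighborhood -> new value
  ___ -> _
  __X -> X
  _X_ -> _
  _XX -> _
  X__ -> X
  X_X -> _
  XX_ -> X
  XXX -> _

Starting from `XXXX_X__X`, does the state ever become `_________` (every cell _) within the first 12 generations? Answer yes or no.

no

generation 1: ___X__XX_
generation 2: __X_XX_XX
generation 3: _X___X__X
generation 4: X_X_X_XX_
generation 5: _______XX
generation 6: ______X_X
generation 7: _____X___
generation 8: ____X_X__
generation 9: ___X___X_
generation 10: __X_X_X_X
generation 11: _X_______
generation 12: X_X______
generation 12 is X_X______, still not uniform _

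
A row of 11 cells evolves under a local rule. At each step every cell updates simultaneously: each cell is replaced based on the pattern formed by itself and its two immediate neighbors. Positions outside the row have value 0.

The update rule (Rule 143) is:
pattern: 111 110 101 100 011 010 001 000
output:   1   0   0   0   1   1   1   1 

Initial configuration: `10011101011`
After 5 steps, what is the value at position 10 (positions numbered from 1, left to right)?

10111001010
10110011010
10100110010
10101100110
10101001100
position 10 holds 0

0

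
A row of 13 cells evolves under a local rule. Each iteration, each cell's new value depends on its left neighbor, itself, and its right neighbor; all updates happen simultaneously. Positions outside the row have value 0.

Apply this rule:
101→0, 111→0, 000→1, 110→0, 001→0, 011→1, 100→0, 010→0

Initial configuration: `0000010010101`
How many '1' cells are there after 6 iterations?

8

1111000000000
1000011111111
0011010000000
1010000111111
0000110100000
1110100001111
count of 1: 8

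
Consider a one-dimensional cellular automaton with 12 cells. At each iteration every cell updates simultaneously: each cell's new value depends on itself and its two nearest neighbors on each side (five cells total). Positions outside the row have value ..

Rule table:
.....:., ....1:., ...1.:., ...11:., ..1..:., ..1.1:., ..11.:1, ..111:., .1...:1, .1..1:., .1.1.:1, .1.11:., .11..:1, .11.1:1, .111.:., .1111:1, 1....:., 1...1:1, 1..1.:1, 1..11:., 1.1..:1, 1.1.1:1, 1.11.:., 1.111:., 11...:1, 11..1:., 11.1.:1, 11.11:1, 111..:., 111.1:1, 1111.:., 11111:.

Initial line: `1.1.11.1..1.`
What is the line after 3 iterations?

.111....1...

.11..111.1.1
.11....11111
.111....1...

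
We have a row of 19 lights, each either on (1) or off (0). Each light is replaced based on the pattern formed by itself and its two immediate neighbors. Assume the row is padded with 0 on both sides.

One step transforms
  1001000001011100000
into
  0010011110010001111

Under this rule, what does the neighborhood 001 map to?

At position 2 the neighborhood is 001; the next row has 1 there.

1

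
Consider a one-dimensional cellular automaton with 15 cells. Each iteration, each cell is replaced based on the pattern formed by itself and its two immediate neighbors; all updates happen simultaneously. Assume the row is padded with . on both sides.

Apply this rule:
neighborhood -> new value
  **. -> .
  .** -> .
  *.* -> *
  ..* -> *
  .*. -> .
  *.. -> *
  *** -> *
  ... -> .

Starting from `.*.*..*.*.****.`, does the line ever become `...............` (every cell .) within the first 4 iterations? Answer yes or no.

no

iteration 1: *.*.**.*.*.**.*
iteration 2: .*.*..*.*.*..*.
iteration 3: *.*.**.*.*.**.*  (repeats iteration 1; period 2)
iteration 4: .*.*..*.*.*..*.
iteration 4 is .*.*..*.*.*..*., still not uniform .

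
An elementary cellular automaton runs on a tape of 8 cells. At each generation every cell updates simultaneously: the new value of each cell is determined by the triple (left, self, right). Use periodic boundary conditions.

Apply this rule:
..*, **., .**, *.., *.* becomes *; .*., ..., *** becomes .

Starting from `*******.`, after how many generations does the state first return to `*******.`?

6

*.....**
**...**.
***.****
..***...
.**.**..
*******.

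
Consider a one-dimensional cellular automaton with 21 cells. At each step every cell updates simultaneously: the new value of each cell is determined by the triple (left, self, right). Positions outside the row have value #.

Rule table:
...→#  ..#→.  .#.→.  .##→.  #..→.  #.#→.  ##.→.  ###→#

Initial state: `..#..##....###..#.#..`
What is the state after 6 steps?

...##...........##...

........##..#........
.######.......######.
..####..#####..####..
...##....###....##...
.#....##..#..##....#.
...##...........##...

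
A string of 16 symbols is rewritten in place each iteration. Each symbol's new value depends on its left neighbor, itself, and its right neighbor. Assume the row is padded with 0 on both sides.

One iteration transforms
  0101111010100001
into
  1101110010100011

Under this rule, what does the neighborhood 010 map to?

At position 1 the neighborhood is 010; the next row has 1 there.

1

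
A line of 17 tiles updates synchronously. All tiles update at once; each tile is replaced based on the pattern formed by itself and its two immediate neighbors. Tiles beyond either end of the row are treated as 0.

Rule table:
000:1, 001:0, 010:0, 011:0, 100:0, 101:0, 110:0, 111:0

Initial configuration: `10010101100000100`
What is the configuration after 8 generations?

00000000001110001
11111111100000100
00000000001110001  (repeats generation 1; period 2)
generation 8: 11111111100000100

11111111100000100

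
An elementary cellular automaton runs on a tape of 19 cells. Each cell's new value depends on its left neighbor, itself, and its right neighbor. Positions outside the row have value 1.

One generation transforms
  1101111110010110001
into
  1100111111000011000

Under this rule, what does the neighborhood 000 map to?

0

At position 16 the neighborhood is 000; the next row has 0 there.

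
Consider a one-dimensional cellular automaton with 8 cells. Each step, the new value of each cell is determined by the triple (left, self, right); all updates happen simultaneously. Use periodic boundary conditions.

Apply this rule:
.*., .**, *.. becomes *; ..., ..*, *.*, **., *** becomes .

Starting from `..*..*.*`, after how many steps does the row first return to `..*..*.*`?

2

*.**.*.*
..*..*.*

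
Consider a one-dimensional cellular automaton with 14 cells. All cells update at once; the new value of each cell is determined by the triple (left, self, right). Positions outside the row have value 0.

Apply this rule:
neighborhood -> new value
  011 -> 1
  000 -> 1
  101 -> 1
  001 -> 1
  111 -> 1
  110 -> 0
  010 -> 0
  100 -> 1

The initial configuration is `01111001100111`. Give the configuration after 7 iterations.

11110111011110
11101110111101
11011101111010
10111011110101
01110111101010
11101111010101
11011110101010

11011110101010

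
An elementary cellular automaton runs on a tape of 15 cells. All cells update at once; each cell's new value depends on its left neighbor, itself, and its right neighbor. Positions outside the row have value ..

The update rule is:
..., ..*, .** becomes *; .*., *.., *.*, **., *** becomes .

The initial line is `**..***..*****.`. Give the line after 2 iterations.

iteration 1: *..**...**.....
iteration 2: ..**..***..****

..**..***..****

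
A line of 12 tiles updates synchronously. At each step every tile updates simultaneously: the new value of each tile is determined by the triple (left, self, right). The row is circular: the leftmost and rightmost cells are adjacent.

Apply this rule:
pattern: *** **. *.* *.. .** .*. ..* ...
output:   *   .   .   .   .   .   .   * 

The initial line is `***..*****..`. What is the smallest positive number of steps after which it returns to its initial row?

.*....***...
...**..*..**
.*..........
...*********
.*..*******.
.....*****..
****..***..*
***....*....
.*..**...**.
.......*....
******...***
*****..*..**
****.......*
***..*****..

14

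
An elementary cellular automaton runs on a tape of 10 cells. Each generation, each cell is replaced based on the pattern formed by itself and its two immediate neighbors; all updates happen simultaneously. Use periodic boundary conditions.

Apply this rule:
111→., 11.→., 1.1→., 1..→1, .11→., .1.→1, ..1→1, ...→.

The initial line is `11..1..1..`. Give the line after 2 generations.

..11111111
11........

11........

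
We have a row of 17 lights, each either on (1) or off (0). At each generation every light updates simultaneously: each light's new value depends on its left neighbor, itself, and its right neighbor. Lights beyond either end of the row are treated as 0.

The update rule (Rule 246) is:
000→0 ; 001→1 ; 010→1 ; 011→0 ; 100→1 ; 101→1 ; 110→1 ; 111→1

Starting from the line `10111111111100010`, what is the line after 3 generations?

11011111111110111
01101111111111011
10110111111111101

10110111111111101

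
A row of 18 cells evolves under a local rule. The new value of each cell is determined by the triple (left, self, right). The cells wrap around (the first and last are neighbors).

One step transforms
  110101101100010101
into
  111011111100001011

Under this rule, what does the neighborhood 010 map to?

0

At position 3 the neighborhood is 010; the next row has 0 there.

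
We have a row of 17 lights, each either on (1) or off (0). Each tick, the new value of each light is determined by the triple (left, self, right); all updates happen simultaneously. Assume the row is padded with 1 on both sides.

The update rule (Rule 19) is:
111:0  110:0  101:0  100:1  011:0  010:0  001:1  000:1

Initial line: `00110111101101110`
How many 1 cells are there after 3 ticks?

2

tick 1: 11000000000000000
tick 2: 00111111111111111
tick 3: 11000000000000000
count of 1: 2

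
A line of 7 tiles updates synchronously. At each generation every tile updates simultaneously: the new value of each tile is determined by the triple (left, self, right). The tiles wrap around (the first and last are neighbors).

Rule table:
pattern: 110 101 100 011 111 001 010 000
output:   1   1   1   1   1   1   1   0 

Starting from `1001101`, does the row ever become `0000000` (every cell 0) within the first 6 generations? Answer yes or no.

generation 1: 1111111
generation 2: 1111111  (fixed point — unchanged through generation 6)
generation 6 is 1111111, still not uniform 0

no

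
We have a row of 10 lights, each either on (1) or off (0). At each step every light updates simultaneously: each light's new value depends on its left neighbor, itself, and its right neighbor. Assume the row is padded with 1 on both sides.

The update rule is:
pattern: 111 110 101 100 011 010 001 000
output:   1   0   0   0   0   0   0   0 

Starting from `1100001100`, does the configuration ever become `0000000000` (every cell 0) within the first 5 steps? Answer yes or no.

1000000000
0000000000
all cells are 0 at step 2

yes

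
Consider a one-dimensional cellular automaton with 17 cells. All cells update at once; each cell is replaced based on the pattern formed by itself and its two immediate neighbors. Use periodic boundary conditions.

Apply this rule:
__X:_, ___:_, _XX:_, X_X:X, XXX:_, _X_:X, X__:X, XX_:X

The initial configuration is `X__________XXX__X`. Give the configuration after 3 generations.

XX___________XX__
_XX___________XX_
__XX___________XX

__XX___________XX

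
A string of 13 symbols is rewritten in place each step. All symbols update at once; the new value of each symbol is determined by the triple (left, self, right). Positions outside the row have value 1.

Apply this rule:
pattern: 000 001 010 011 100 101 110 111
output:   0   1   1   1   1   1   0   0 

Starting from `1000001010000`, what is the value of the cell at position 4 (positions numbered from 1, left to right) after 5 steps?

0100011111001
1110110000111
0001101001100
1011011111011
0110110000110
position 4 holds 0

0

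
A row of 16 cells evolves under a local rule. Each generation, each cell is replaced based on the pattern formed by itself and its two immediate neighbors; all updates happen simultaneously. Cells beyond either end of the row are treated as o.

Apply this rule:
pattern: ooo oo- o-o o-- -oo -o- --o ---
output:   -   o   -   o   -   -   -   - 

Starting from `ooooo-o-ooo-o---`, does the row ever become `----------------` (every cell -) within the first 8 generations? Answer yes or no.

no

generation 1: ----o-----o--o--
generation 2: o----o-----o--o-
generation 3: oo----o-----o---
generation 4: -oo----o-----o--
generation 5: --oo----o-----o-
generation 6: o--oo----o------
generation 7: oo--oo----o-----
generation 8: -oo--oo----o----
generation 8 is -oo--oo----o----, still not uniform -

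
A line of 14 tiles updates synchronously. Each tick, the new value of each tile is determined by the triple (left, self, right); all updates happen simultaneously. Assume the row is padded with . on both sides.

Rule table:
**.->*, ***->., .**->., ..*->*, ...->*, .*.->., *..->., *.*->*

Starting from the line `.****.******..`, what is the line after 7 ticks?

*.*.**.*.*.*.*

tick 1: *...**.....*.*
tick 2: ..**.*.****.*.
tick 3: **.**.*...**..
tick 4: .**.**..**.*.*
tick 5: *.**.*.*.**.*.
tick 6: .*.**.*.*.**..
tick 7: *.*.**.*.*.*.*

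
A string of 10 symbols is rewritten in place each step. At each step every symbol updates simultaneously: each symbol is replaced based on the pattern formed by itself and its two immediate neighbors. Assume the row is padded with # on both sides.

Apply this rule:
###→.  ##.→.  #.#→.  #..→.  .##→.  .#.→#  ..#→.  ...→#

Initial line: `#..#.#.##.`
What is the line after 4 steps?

step 1: ...#.#....
step 2: .#.#.#.##.
step 3: .#.#.#....
step 4: .#.#.#.##.

.#.#.#.##.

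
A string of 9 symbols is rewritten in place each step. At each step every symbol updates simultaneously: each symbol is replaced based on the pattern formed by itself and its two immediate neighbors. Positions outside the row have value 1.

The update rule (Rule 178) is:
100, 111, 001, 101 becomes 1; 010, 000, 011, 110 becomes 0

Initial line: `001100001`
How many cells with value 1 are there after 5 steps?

step 1: 110010010
step 2: 101101101
step 3: 010010010
step 4: 101101101  (repeats step 2; period 2)
step 5: 010010010
count of 1: 3

3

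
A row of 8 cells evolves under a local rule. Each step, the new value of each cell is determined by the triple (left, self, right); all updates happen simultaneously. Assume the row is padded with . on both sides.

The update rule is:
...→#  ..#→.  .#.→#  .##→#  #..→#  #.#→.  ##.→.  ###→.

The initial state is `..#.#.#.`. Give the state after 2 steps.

#.#.#.#.

step 1: #.#.#.##
step 2: #.#.#.#.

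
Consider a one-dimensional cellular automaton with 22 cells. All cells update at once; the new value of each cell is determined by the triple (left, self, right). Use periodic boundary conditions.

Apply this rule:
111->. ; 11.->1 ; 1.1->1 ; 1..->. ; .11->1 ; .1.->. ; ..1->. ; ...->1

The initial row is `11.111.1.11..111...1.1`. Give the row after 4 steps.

.1.1.11.11.........1..

.111.11.111..1.1.1..11
11.111111.1...1.1...11
.111....11..1..1..1.1.
.1.1.11.11.........1..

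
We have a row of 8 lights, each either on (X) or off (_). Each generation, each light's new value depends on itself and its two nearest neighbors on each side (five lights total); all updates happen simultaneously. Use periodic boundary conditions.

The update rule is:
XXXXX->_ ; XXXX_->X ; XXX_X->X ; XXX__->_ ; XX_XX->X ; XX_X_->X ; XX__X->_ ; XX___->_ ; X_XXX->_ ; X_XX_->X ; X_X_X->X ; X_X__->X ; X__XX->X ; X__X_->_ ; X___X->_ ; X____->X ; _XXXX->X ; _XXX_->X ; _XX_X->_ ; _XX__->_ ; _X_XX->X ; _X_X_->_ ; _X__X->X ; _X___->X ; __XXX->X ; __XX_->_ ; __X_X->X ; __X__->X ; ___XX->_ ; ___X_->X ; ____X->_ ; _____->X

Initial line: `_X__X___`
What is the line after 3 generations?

XXX_XXX_
_XXX_XXX
X_XXX_XX

X_XXX_XX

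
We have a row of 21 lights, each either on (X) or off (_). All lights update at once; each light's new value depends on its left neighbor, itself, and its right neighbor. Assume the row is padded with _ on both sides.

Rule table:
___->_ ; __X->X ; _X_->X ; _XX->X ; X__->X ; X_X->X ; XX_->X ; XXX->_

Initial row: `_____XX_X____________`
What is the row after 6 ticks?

X____XXXX____XX______

____XXXXXX___________
___XX____XX__________
__XXXX__XXXX_________
_XX__XXXX__XX________
XXXXXX__XXXXXX_______
X____XXXX____XX______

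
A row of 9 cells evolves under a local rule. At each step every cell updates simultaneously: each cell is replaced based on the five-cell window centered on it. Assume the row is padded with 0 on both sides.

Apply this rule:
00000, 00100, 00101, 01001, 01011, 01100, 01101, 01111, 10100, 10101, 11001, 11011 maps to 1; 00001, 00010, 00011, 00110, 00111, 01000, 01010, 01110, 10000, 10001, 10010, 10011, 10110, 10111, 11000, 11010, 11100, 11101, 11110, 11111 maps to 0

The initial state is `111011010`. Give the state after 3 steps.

110101010

000101010
100101010
110101010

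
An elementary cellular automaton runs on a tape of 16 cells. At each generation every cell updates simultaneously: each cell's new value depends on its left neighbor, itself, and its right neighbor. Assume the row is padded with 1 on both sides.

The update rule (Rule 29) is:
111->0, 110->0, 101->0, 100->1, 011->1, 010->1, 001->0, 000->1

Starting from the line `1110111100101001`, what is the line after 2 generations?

1110111010101001

0000100010101101
1110111010101001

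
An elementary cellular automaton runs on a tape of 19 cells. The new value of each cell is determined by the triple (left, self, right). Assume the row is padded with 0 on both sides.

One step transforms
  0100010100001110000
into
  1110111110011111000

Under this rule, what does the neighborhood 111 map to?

At position 13 the neighborhood is 111; the next row has 1 there.

1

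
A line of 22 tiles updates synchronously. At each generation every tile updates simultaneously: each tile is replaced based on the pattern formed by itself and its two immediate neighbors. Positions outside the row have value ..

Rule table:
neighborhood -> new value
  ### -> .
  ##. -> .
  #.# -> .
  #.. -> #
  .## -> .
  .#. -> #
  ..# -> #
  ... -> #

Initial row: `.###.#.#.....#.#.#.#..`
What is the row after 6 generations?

######................

#....#.#######.#.#.###
######.........#.#....
......##########.#####
######................
......################
######................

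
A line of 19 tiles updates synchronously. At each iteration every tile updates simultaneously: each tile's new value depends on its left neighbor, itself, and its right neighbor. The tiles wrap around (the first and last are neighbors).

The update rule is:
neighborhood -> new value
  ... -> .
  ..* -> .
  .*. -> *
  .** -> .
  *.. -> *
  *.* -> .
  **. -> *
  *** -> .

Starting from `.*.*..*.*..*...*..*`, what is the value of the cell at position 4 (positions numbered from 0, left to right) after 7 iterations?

.

.*.**.*.**.**..**.*
.*..*.*..*..**..*.*
.**.*.**.**..**.*.*
..*.*..*..**..*.*.*
*.*.**.**..**.*.*.*
*.*..*..**..*.*.*..
*.**.**..**.*.*.**.
position 4 holds .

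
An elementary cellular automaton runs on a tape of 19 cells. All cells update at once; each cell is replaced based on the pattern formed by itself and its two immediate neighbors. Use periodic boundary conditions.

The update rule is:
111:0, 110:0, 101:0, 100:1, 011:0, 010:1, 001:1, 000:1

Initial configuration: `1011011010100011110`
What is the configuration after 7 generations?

1000000010111100000
1111111110000011111
0000000001111100000
1111111110000011111  (repeats generation 2; period 2)
generation 7: 0000000001111100000

0000000001111100000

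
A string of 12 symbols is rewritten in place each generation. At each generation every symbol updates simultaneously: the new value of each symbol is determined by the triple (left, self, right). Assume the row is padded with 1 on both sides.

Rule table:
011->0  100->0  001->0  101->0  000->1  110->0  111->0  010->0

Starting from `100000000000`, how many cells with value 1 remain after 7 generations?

10

001111111110
000000000000
011111111110
000000000000  (repeats generation 2; period 2)
generation 7: 011111111110
count of 1: 10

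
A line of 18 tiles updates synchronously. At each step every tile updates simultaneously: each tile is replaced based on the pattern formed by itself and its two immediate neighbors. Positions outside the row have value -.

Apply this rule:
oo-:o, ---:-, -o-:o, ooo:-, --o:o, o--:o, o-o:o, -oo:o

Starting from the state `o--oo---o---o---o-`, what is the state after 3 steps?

oo--oo-ooo-ooo-ooo

step 1: oooooo-ooo-ooo-ooo
step 2: o----ooo-ooo-ooo-o
step 3: oo--oo-ooo-ooo-ooo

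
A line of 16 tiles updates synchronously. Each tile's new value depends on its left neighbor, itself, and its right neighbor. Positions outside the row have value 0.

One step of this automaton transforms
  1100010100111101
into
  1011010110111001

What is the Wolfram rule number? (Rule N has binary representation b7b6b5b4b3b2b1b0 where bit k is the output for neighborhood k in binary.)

position 11: 111 → 1  (bit 7 = 1)
position 1: 110 → 0  (bit 6 = 0)
position 6: 101 → 0  (bit 5 = 0)
position 2: 100 → 1  (bit 4 = 1)
position 0: 011 → 1  (bit 3 = 1)
position 5: 010 → 1  (bit 2 = 1)
position 4: 001 → 0  (bit 1 = 0)
position 3: 000 → 1  (bit 0 = 1)
bits b7..b0 = 10011101 = 157

157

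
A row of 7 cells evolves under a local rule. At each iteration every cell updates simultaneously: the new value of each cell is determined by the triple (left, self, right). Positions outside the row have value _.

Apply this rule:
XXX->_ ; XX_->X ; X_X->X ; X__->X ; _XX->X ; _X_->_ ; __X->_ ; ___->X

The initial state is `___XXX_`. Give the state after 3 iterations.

iteration 1: XX_X_XX
iteration 2: XXX_XXX
iteration 3: X_XXX_X

X_XXX_X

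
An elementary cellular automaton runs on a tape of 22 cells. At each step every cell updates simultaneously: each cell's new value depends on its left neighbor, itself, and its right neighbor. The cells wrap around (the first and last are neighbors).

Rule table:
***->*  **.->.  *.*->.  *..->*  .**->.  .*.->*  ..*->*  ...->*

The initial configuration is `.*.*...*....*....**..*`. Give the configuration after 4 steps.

step 1: .*.**************..***
step 2: .*..************.**.*.
step 3: ****.**********.....**
step 4: ***...********.*****.*

***...********.*****.*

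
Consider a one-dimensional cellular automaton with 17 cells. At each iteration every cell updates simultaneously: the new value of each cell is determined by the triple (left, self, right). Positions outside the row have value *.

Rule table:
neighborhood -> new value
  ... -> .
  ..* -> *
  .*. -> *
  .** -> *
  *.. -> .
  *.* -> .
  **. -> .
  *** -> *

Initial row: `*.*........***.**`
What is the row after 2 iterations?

..*.......***..**
.**......***..***

.**......***..***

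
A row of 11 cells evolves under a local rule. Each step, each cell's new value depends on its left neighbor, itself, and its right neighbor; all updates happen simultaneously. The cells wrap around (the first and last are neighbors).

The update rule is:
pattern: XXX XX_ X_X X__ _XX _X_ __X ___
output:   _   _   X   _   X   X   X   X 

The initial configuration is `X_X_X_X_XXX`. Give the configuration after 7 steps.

step 1: _XXXXXXXX__
step 2: XX________X
step 3: ___XXXXXXXX
step 4: _XXX_______
step 5: XX___XXXXXX
step 6: ___XXX_____
step 7: XXXX___XXXX

XXXX___XXXX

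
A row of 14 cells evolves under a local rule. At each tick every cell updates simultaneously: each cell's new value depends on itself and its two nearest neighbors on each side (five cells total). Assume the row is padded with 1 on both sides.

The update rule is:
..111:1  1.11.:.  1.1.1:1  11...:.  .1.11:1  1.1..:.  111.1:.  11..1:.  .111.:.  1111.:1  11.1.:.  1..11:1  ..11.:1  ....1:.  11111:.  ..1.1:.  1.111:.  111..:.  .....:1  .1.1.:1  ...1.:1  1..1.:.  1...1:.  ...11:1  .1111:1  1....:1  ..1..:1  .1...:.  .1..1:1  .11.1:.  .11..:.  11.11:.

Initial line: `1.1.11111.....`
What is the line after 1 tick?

..11.1.1..11.1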